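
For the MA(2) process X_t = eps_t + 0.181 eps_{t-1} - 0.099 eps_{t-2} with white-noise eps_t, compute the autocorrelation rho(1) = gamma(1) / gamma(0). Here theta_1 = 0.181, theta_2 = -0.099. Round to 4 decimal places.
\rho(1) = 0.1564

For an MA(q) process with theta_0 = 1, the autocovariance is
  gamma(k) = sigma^2 * sum_{i=0..q-k} theta_i * theta_{i+k},
and rho(k) = gamma(k) / gamma(0). Sigma^2 cancels.
  numerator   = (1)*(0.181) + (0.181)*(-0.099) = 0.163081.
  denominator = (1)^2 + (0.181)^2 + (-0.099)^2 = 1.042562.
  rho(1) = 0.163081 / 1.042562 = 0.1564.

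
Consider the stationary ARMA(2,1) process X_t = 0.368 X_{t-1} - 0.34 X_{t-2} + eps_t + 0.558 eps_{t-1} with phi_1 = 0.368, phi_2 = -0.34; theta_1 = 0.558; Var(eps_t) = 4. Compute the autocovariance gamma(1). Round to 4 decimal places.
\gamma(1) = 3.8391

Multiply the model equation by X_{t-k} and take expectations. With theta_0 = psi_0 = 1 and psi_j the MA(infinity) weights, this gives
  gamma(k) - sum_i phi_i gamma(k-i) = c_k,
  c_k = sigma^2 * sum_{j=k..q} theta_j psi_{j-k}   (c_k = 0 for k > q),
using gamma(-m) = gamma(m).
psi-weights needed (psi_j = theta_j + sum_i phi_i psi_{j-i}):
  psi_1 = theta_1 + phi_1 = 0.558 + (0.368) = 0.926
Right-hand sides:
  c_0 = sigma^2 (1 + theta_1 psi_1) = 4 * (1 + (0.558)(0.926)) = 4 * 1.516708 = 6.066832
  c_1 = sigma^2 theta_1 = 4 * (0.558) = 2.232
  c_2 = 0
Equations for k = 0, 1, 2 (AR order 2, c_2 = 0):
  (E0) gamma(0) = phi_1 gamma(1) + phi_2 gamma(2) + c_0
  (E1) gamma(1) = phi_1 gamma(0) + phi_2 gamma(1) + c_1
  (E2) gamma(2) = phi_1 gamma(1) + phi_2 gamma(0)
From (E1): gamma(1) = A gamma(0) + B with
  A = phi_1 / (1 - phi_2) = 0.368 / 1.34 = 0.274627,   B = c_1 / (1 - phi_2) = 2.232 / 1.34 = 1.665672.
Insert (E2) into (E0): gamma(0) (1 - phi_2^2) = phi_1 (1 + phi_2) gamma(1) + c_0.
  phi_1 (1 + phi_2) = (0.368)(0.66) = 0.24288,   1 - phi_2^2 = 0.8844.
Replace gamma(1) by A gamma(0) + B and collect gamma(0):
  gamma(0) [0.8844 - (0.24288)(0.274627)] = (0.24288)(1.665672) + 6.066832
  gamma(0) * 0.817699 = 6.47139
  gamma(0) = 6.47139 / 0.817699 = 7.914151.
  gamma(1) = A gamma(0) + B = (0.274627)(7.914151) + (1.665672) = 3.83911.
Therefore gamma(1) = 3.8391 (to 4 decimal places).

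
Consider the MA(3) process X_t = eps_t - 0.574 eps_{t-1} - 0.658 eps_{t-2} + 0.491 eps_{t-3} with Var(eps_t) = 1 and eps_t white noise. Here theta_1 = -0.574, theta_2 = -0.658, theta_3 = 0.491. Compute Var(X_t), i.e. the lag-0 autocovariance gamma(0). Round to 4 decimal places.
\gamma(0) = 2.0035

For an MA(q) process X_t = eps_t + sum_i theta_i eps_{t-i} with
Var(eps_t) = sigma^2, the variance is
  gamma(0) = sigma^2 * (1 + sum_i theta_i^2).
  sum_i theta_i^2 = (-0.574)^2 + (-0.658)^2 + (0.491)^2 = 0.329476 + 0.432964 + 0.241081 = 1.003521.
  gamma(0) = 1 * (1 + 1.003521) = 1 * 2.003521 = 2.003521, which rounds to 2.0035.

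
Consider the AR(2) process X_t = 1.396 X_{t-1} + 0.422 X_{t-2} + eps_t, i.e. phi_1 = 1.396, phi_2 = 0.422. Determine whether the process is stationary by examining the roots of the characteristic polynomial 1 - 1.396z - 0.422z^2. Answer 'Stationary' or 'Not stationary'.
\text{Not stationary}

The AR(p) characteristic polynomial is P(z) = 1 - 1.396z - 0.422z^2.
Stationarity requires all roots to lie outside the unit circle, i.e. |z| > 1 for every root.
Set 1 + (-1.396) z + (-0.422) z^2 = 0, i.e. a z^2 + b z + c = 0 with a = -0.422, b = -1.396, c = 1.
Discriminant D = b^2 - 4ac = (-1.396)^2 - 4*(-0.422)*1 = 1.948816 - (-1.688) = 3.636816.
D >= 0, so the roots are real: z = (-b +/- sqrt(D)) / (2a) = (1.396 +/- 1.907044) / (-0.844).
  z_1 = (1.396 + 1.907044) / (-0.844) = -3.9136,   |z_1| = 3.9136.
  z_2 = (1.396 - 1.907044) / (-0.844) = 0.6055,   |z_2| = 0.6055.
Moduli of all roots: 3.9136, 0.6055.
All moduli strictly greater than 1? No.
Verdict: Not stationary.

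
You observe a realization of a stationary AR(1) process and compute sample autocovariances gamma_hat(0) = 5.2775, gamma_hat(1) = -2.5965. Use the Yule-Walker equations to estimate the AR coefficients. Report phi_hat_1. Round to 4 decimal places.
\hat\phi_{1} = -0.4920

The Yule-Walker equations for an AR(p) process read, in matrix form,
  Gamma_p phi = r_p,   with   (Gamma_p)_{ij} = gamma(|i - j|),
                       (r_p)_i = gamma(i),   i,j = 1..p.
Substitute the sample gammas (Toeplitz matrix and right-hand side of size 1):
  Gamma_p = [[5.2775]]
  r_p     = [-2.5965]
With p = 1 this is the single equation gamma(0) phi_1 = gamma(1):
  phi_hat_1 = gamma(1) / gamma(0) = -2.5965 / 5.2775 = -0.4920.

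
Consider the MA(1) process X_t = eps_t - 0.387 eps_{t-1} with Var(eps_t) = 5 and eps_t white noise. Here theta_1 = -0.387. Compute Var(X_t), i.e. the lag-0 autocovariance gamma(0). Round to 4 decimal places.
\gamma(0) = 5.7488

For an MA(q) process X_t = eps_t + sum_i theta_i eps_{t-i} with
Var(eps_t) = sigma^2, the variance is
  gamma(0) = sigma^2 * (1 + sum_i theta_i^2).
  sum_i theta_i^2 = (-0.387)^2 = 0.149769.
  gamma(0) = 5 * (1 + 0.149769) = 5 * 1.149769 = 5.748845, which rounds to 5.7488.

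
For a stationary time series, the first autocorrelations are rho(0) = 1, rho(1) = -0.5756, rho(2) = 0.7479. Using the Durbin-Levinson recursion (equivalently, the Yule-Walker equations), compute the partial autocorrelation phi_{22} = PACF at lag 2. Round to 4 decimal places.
\phi_{22} = 0.6230

The PACF at lag k is phi_{kk}, the last component of the solution
to the Yule-Walker system G_k phi = r_k where
  (G_k)_{ij} = rho(|i - j|), (r_k)_i = rho(i), i,j = 1..k.
Equivalently, Durbin-Levinson gives phi_{kk} iteratively:
  phi_{11} = rho(1)
  phi_{kk} = [rho(k) - sum_{j=1..k-1} phi_{k-1,j} rho(k-j)]
            / [1 - sum_{j=1..k-1} phi_{k-1,j} rho(j)],
  phi_{k,j} = phi_{k-1,j} - phi_{kk} phi_{k-1,k-j},  j = 1..k-1.
Step k = 1:
  phi_11 = rho(1) = -0.5756.
Step k = 2:
  phi_22 = [rho(2) - phi_11 rho(1)] / [1 - phi_11 rho(1)] = [0.7479 - (-0.5756)(-0.5756)] / [1 - (-0.5756)(-0.5756)]
         = 0.41658464 / 0.66868464 = 0.623.
Therefore phi_{22} = 0.6230.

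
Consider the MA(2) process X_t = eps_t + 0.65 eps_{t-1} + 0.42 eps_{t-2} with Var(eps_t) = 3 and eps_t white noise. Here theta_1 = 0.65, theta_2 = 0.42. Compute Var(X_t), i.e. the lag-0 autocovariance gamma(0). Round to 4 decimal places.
\gamma(0) = 4.7967

For an MA(q) process X_t = eps_t + sum_i theta_i eps_{t-i} with
Var(eps_t) = sigma^2, the variance is
  gamma(0) = sigma^2 * (1 + sum_i theta_i^2).
  sum_i theta_i^2 = (0.65)^2 + (0.42)^2 = 0.4225 + 0.1764 = 0.5989.
  gamma(0) = 3 * (1 + 0.5989) = 3 * 1.5989 = 4.7967.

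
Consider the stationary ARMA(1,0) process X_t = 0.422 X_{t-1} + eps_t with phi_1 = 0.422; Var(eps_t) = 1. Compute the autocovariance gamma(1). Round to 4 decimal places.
\gamma(1) = 0.5134

Multiply the model equation by X_{t-k} and take expectations. With theta_0 = psi_0 = 1 and psi_j the MA(infinity) weights, this gives
  gamma(k) - sum_i phi_i gamma(k-i) = c_k,
  c_k = sigma^2 * sum_{j=k..q} theta_j psi_{j-k}   (c_k = 0 for k > q),
using gamma(-m) = gamma(m).
Pure AR (q = 0): c_0 = sigma^2 = 1, c_k = 0 for k >= 1.
Equations for k = 0 and k = 1 (AR order 1):
  gamma(0) = phi_1 gamma(1) + c_0
  gamma(1) = phi_1 gamma(0) + c_1
Substituting the second into the first: gamma(0) (1 - phi_1^2) = c_0 + phi_1 c_1, so
  gamma(0) = c_0 / (1 - phi_1^2) = 1 / (1 - (0.422)^2) = 1 / 0.821916 = 1.216669.
  gamma(1) = phi_1 gamma(0) = (0.422)(1.216669) = 0.513434.
Therefore gamma(1) = 0.5134 (to 4 decimal places).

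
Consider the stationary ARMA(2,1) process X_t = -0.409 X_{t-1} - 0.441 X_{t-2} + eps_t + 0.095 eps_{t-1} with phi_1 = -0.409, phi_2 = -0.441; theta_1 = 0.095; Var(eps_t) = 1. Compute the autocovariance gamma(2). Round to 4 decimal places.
\gamma(2) = -0.4460

Multiply the model equation by X_{t-k} and take expectations. With theta_0 = psi_0 = 1 and psi_j the MA(infinity) weights, this gives
  gamma(k) - sum_i phi_i gamma(k-i) = c_k,
  c_k = sigma^2 * sum_{j=k..q} theta_j psi_{j-k}   (c_k = 0 for k > q),
using gamma(-m) = gamma(m).
psi-weights needed (psi_j = theta_j + sum_i phi_i psi_{j-i}):
  psi_1 = theta_1 + phi_1 = 0.095 + (-0.409) = -0.314
Right-hand sides:
  c_0 = sigma^2 (1 + theta_1 psi_1) = 1 * (1 + (0.095)(-0.314)) = 1 * 0.97017 = 0.97017
  c_1 = sigma^2 theta_1 = 1 * (0.095) = 0.095
  c_2 = 0
Equations for k = 0, 1, 2 (AR order 2, c_2 = 0):
  (E0) gamma(0) = phi_1 gamma(1) + phi_2 gamma(2) + c_0
  (E1) gamma(1) = phi_1 gamma(0) + phi_2 gamma(1) + c_1
  (E2) gamma(2) = phi_1 gamma(1) + phi_2 gamma(0)
From (E1): gamma(1) = A gamma(0) + B with
  A = phi_1 / (1 - phi_2) = -0.409 / 1.441 = -0.283831,   B = c_1 / (1 - phi_2) = 0.095 / 1.441 = 0.065926.
Insert (E2) into (E0): gamma(0) (1 - phi_2^2) = phi_1 (1 + phi_2) gamma(1) + c_0.
  phi_1 (1 + phi_2) = (-0.409)(0.559) = -0.228631,   1 - phi_2^2 = 0.805519.
Replace gamma(1) by A gamma(0) + B and collect gamma(0):
  gamma(0) [0.805519 - (-0.228631)(-0.283831)] = (-0.228631)(0.065926) + 0.97017
  gamma(0) * 0.740627 = 0.955097
  gamma(0) = 0.955097 / 0.740627 = 1.28958.
  gamma(1) = A gamma(0) + B = (-0.283831)(1.28958) + (0.065926) = -0.300096.
  gamma(2) = phi_1 gamma(1) + phi_2 gamma(0) = (-0.409)(-0.300096) + (-0.441)(1.28958) = -0.445966.
Therefore gamma(2) = -0.4460 (to 4 decimal places).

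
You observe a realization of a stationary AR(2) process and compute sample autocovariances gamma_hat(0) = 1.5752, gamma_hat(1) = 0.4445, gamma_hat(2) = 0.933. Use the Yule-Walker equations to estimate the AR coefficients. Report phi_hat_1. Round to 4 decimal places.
\hat\phi_{1} = 0.1250

The Yule-Walker equations for an AR(p) process read, in matrix form,
  Gamma_p phi = r_p,   with   (Gamma_p)_{ij} = gamma(|i - j|),
                       (r_p)_i = gamma(i),   i,j = 1..p.
Substitute the sample gammas (Toeplitz matrix and right-hand side of size 2):
  Gamma_p = [[1.5752, 0.4445], [0.4445, 1.5752]]
  r_p     = [0.4445, 0.933]
Written out:
  1.5752 phi_1 + 0.4445 phi_2 = 0.4445
  0.4445 phi_1 + 1.5752 phi_2 = 0.933
Solve by Cramer's rule:
  det = gamma(0)^2 - gamma(1)^2 = (1.5752)^2 - (0.4445)^2 = 2.48125504 - 0.19758025 = 2.28367479
  phi_hat_1 = [gamma(1) gamma(0) - gamma(1) gamma(2)] / det = [(0.4445)(1.5752) - (0.4445)(0.933)] / 2.28367479 = 0.2854579 / 2.28367479 = 0.125
  phi_hat_2 = [gamma(0) gamma(2) - gamma(1)^2] / det = [(1.5752)(0.933) - (0.4445)^2] / 2.28367479 = 1.27208135 / 2.28367479 = 0.557
So phi_hat = [0.1250, 0.5570].
Therefore phi_hat_1 = 0.1250.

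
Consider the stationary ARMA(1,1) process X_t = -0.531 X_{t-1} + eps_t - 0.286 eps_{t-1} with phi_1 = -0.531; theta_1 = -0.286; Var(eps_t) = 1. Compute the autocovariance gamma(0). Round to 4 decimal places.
\gamma(0) = 1.9296

Multiply the model equation by X_{t-k} and take expectations. With theta_0 = psi_0 = 1 and psi_j the MA(infinity) weights, this gives
  gamma(k) - sum_i phi_i gamma(k-i) = c_k,
  c_k = sigma^2 * sum_{j=k..q} theta_j psi_{j-k}   (c_k = 0 for k > q),
using gamma(-m) = gamma(m).
psi-weights needed (psi_j = theta_j + sum_i phi_i psi_{j-i}):
  psi_1 = theta_1 + phi_1 = -0.286 + (-0.531) = -0.817
Right-hand sides:
  c_0 = sigma^2 (1 + theta_1 psi_1) = 1 * (1 + (-0.286)(-0.817)) = 1 * 1.233662 = 1.233662
  c_1 = sigma^2 theta_1 = 1 * (-0.286) = -0.286
  c_2 = 0
Equations for k = 0 and k = 1 (AR order 1):
  gamma(0) = phi_1 gamma(1) + c_0
  gamma(1) = phi_1 gamma(0) + c_1
Substituting the second into the first: gamma(0) (1 - phi_1^2) = c_0 + phi_1 c_1, so
  gamma(0) = (c_0 + phi_1 c_1) / (1 - phi_1^2) = (1.233662 + (-0.531)(-0.286)) / (1 - (-0.531)^2) = 1.385528 / 0.718039 = 1.9296.
Therefore gamma(0) = 1.9296 (to 4 decimal places).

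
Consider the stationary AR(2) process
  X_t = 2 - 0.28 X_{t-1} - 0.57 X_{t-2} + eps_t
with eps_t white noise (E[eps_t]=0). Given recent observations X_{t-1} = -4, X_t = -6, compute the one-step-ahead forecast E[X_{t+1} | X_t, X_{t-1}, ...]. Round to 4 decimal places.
E[X_{t+1} \mid \mathcal F_t] = 5.9600

For an AR(p) model X_t = c + sum_i phi_i X_{t-i} + eps_t, the
one-step-ahead conditional mean is
  E[X_{t+1} | X_t, ...] = c + sum_i phi_i X_{t+1-i}.
Substitute known values:
  E[X_{t+1} | ...] = 2 + (-0.28) * (-6) + (-0.57) * (-4)
                   = 5.9600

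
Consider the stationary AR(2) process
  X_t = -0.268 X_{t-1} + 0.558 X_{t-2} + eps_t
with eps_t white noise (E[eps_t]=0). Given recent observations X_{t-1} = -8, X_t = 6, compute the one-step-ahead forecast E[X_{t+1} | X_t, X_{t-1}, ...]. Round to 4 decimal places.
E[X_{t+1} \mid \mathcal F_t] = -6.0720

For an AR(p) model X_t = c + sum_i phi_i X_{t-i} + eps_t, the
one-step-ahead conditional mean is
  E[X_{t+1} | X_t, ...] = c + sum_i phi_i X_{t+1-i}.
Substitute known values:
  E[X_{t+1} | ...] = (-0.268) * (6) + (0.558) * (-8)
                   = -6.0720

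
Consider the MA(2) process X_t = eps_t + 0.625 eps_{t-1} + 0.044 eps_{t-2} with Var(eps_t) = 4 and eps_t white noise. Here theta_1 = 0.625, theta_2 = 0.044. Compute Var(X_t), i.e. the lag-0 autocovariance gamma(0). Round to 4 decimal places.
\gamma(0) = 5.5702

For an MA(q) process X_t = eps_t + sum_i theta_i eps_{t-i} with
Var(eps_t) = sigma^2, the variance is
  gamma(0) = sigma^2 * (1 + sum_i theta_i^2).
  sum_i theta_i^2 = (0.625)^2 + (0.044)^2 = 0.390625 + 0.001936 = 0.392561.
  gamma(0) = 4 * (1 + 0.392561) = 4 * 1.392561 = 5.570244, which rounds to 5.5702.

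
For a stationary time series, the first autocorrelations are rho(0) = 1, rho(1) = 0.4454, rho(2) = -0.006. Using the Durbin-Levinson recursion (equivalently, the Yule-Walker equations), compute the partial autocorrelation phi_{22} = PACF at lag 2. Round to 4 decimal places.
\phi_{22} = -0.2550

The PACF at lag k is phi_{kk}, the last component of the solution
to the Yule-Walker system G_k phi = r_k where
  (G_k)_{ij} = rho(|i - j|), (r_k)_i = rho(i), i,j = 1..k.
Equivalently, Durbin-Levinson gives phi_{kk} iteratively:
  phi_{11} = rho(1)
  phi_{kk} = [rho(k) - sum_{j=1..k-1} phi_{k-1,j} rho(k-j)]
            / [1 - sum_{j=1..k-1} phi_{k-1,j} rho(j)],
  phi_{k,j} = phi_{k-1,j} - phi_{kk} phi_{k-1,k-j},  j = 1..k-1.
Step k = 1:
  phi_11 = rho(1) = 0.4454.
Step k = 2:
  phi_22 = [rho(2) - phi_11 rho(1)] / [1 - phi_11 rho(1)] = [-0.006 - (0.4454)(0.4454)] / [1 - (0.4454)(0.4454)]
         = -0.20438116 / 0.80161884 = -0.255.
Therefore phi_{22} = -0.2550.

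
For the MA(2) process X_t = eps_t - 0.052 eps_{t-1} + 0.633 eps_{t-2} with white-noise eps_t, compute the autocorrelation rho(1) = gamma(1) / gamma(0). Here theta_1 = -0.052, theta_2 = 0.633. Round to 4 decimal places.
\rho(1) = -0.0605

For an MA(q) process with theta_0 = 1, the autocovariance is
  gamma(k) = sigma^2 * sum_{i=0..q-k} theta_i * theta_{i+k},
and rho(k) = gamma(k) / gamma(0). Sigma^2 cancels.
  numerator   = (1)*(-0.052) + (-0.052)*(0.633) = -0.084916.
  denominator = (1)^2 + (-0.052)^2 + (0.633)^2 = 1.403393.
  rho(1) = -0.084916 / 1.403393 = -0.0605.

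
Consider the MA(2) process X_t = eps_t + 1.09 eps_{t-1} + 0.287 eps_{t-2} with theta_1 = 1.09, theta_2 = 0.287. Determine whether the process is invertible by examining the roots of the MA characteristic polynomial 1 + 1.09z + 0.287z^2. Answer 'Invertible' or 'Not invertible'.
\text{Invertible}

The MA(q) characteristic polynomial is P(z) = 1 + 1.09z + 0.287z^2.
Invertibility requires all roots to lie outside the unit circle, i.e. |z| > 1 for every root.
Set 1 + (1.09) z + (0.287) z^2 = 0, i.e. a z^2 + b z + c = 0 with a = 0.287, b = 1.09, c = 1.
Discriminant D = b^2 - 4ac = (1.09)^2 - 4*(0.287)*1 = 1.1881 - (1.148) = 0.0401.
D >= 0, so the roots are real: z = (-b +/- sqrt(D)) / (2a) = (-1.09 +/- 0.20025) / (0.574).
  z_1 = (-1.09 + 0.20025) / (0.574) = -1.5501,   |z_1| = 1.5501.
  z_2 = (-1.09 - 0.20025) / (0.574) = -2.2478,   |z_2| = 2.2478.
Moduli of all roots: 1.5501, 2.2478.
All moduli strictly greater than 1? Yes.
Verdict: Invertible.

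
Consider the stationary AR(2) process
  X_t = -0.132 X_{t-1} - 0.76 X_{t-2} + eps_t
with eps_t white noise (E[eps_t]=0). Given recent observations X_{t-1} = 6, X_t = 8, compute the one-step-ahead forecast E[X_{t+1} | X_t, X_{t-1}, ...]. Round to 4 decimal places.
E[X_{t+1} \mid \mathcal F_t] = -5.6160

For an AR(p) model X_t = c + sum_i phi_i X_{t-i} + eps_t, the
one-step-ahead conditional mean is
  E[X_{t+1} | X_t, ...] = c + sum_i phi_i X_{t+1-i}.
Substitute known values:
  E[X_{t+1} | ...] = (-0.132) * (8) + (-0.76) * (6)
                   = -5.6160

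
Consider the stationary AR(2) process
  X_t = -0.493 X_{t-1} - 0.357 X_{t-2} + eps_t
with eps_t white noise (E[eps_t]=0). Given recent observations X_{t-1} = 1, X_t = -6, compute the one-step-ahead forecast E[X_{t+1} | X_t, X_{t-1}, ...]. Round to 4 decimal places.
E[X_{t+1} \mid \mathcal F_t] = 2.6010

For an AR(p) model X_t = c + sum_i phi_i X_{t-i} + eps_t, the
one-step-ahead conditional mean is
  E[X_{t+1} | X_t, ...] = c + sum_i phi_i X_{t+1-i}.
Substitute known values:
  E[X_{t+1} | ...] = (-0.493) * (-6) + (-0.357) * (1)
                   = 2.6010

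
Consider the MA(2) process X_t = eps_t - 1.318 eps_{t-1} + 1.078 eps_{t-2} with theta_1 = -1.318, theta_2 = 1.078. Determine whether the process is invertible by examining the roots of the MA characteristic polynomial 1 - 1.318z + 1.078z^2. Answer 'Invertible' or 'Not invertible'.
\text{Not invertible}

The MA(q) characteristic polynomial is P(z) = 1 - 1.318z + 1.078z^2.
Invertibility requires all roots to lie outside the unit circle, i.e. |z| > 1 for every root.
Set 1 + (-1.318) z + (1.078) z^2 = 0, i.e. a z^2 + b z + c = 0 with a = 1.078, b = -1.318, c = 1.
Discriminant D = b^2 - 4ac = (-1.318)^2 - 4*(1.078)*1 = 1.737124 - (4.312) = -2.574876.
D < 0, so the roots are the complex-conjugate pair z = (-b +/- i sqrt(-D)) / (2a) = 0.6113 +/- 0.7443i.
For a conjugate pair |z|^2 = z * conj(z) = (product of roots) = c/a = 1/(1.078) = 0.927644, so |z| = sqrt(0.927644) = 0.9631 for both roots.
Moduli of all roots: 0.9631, 0.9631.
All moduli strictly greater than 1? No.
Verdict: Not invertible.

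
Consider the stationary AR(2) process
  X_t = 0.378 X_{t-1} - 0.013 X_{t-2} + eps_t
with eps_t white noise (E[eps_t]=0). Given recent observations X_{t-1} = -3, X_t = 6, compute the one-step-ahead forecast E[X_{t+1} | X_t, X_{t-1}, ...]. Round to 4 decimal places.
E[X_{t+1} \mid \mathcal F_t] = 2.3070

For an AR(p) model X_t = c + sum_i phi_i X_{t-i} + eps_t, the
one-step-ahead conditional mean is
  E[X_{t+1} | X_t, ...] = c + sum_i phi_i X_{t+1-i}.
Substitute known values:
  E[X_{t+1} | ...] = (0.378) * (6) + (-0.013) * (-3)
                   = 2.3070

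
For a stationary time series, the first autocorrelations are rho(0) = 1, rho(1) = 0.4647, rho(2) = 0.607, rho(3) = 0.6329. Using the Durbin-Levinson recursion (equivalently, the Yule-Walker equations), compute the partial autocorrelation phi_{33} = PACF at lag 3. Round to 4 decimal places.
\phi_{33} = 0.4410

The PACF at lag k is phi_{kk}, the last component of the solution
to the Yule-Walker system G_k phi = r_k where
  (G_k)_{ij} = rho(|i - j|), (r_k)_i = rho(i), i,j = 1..k.
Equivalently, Durbin-Levinson gives phi_{kk} iteratively:
  phi_{11} = rho(1)
  phi_{kk} = [rho(k) - sum_{j=1..k-1} phi_{k-1,j} rho(k-j)]
            / [1 - sum_{j=1..k-1} phi_{k-1,j} rho(j)],
  phi_{k,j} = phi_{k-1,j} - phi_{kk} phi_{k-1,k-j},  j = 1..k-1.
Step k = 1:
  phi_11 = rho(1) = 0.4647.
Step k = 2:
  phi_22 = [rho(2) - phi_11 rho(1)] / [1 - phi_11 rho(1)] = [0.607 - (0.4647)(0.4647)] / [1 - (0.4647)(0.4647)]
         = 0.39105391 / 0.78405391 = 0.498759.
  Update: phi_21 = phi_11 - phi_22 phi_11 = 0.4647 - (0.498759)(0.4647) = 0.232927.
Step k = 3:
  phi_33 = [rho(3) - phi_21 rho(2) - phi_22 rho(1)] / [1 - phi_21 rho(1) - phi_22 rho(2)]
    numerator   = 0.6329 - (0.232927)(0.607) - (0.498759)(0.4647) = 0.2597402
    denominator = 1 - (0.232927)(0.4647) - (0.498759)(0.607) = 0.58901227
  phi_33 = 0.2597402 / 0.58901227 = 0.441.
Therefore phi_{33} = 0.4410.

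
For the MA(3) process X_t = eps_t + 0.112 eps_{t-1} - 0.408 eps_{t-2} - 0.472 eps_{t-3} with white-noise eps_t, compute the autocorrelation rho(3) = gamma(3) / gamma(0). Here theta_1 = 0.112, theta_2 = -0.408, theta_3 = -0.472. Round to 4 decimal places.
\rho(3) = -0.3367

For an MA(q) process with theta_0 = 1, the autocovariance is
  gamma(k) = sigma^2 * sum_{i=0..q-k} theta_i * theta_{i+k},
and rho(k) = gamma(k) / gamma(0). Sigma^2 cancels.
  numerator   = (1)*(-0.472) = -0.472.
  denominator = (1)^2 + (0.112)^2 + (-0.408)^2 + (-0.472)^2 = 1.401792.
  rho(3) = -0.472 / 1.401792 = -0.3367.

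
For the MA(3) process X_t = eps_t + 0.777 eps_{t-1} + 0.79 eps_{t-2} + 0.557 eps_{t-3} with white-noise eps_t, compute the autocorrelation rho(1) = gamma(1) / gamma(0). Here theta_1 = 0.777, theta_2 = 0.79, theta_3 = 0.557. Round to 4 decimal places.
\rho(1) = 0.7214

For an MA(q) process with theta_0 = 1, the autocovariance is
  gamma(k) = sigma^2 * sum_{i=0..q-k} theta_i * theta_{i+k},
and rho(k) = gamma(k) / gamma(0). Sigma^2 cancels.
  numerator   = (1)*(0.777) + (0.777)*(0.79) + (0.79)*(0.557) = 1.83086.
  denominator = (1)^2 + (0.777)^2 + (0.79)^2 + (0.557)^2 = 2.538078.
  rho(1) = 1.83086 / 2.538078 = 0.7214.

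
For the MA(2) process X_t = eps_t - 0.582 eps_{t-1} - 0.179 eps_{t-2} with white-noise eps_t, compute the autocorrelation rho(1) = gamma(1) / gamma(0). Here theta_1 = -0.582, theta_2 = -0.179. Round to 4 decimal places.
\rho(1) = -0.3486

For an MA(q) process with theta_0 = 1, the autocovariance is
  gamma(k) = sigma^2 * sum_{i=0..q-k} theta_i * theta_{i+k},
and rho(k) = gamma(k) / gamma(0). Sigma^2 cancels.
  numerator   = (1)*(-0.582) + (-0.582)*(-0.179) = -0.477822.
  denominator = (1)^2 + (-0.582)^2 + (-0.179)^2 = 1.370765.
  rho(1) = -0.477822 / 1.370765 = -0.3486.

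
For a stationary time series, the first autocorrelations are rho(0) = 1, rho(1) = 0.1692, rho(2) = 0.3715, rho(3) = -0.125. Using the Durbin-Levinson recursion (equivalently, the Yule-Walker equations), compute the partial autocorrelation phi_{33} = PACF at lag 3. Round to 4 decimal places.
\phi_{33} = -0.2651

The PACF at lag k is phi_{kk}, the last component of the solution
to the Yule-Walker system G_k phi = r_k where
  (G_k)_{ij} = rho(|i - j|), (r_k)_i = rho(i), i,j = 1..k.
Equivalently, Durbin-Levinson gives phi_{kk} iteratively:
  phi_{11} = rho(1)
  phi_{kk} = [rho(k) - sum_{j=1..k-1} phi_{k-1,j} rho(k-j)]
            / [1 - sum_{j=1..k-1} phi_{k-1,j} rho(j)],
  phi_{k,j} = phi_{k-1,j} - phi_{kk} phi_{k-1,k-j},  j = 1..k-1.
Step k = 1:
  phi_11 = rho(1) = 0.1692.
Step k = 2:
  phi_22 = [rho(2) - phi_11 rho(1)] / [1 - phi_11 rho(1)] = [0.3715 - (0.1692)(0.1692)] / [1 - (0.1692)(0.1692)]
         = 0.34287136 / 0.97137136 = 0.352977.
  Update: phi_21 = phi_11 - phi_22 phi_11 = 0.1692 - (0.352977)(0.1692) = 0.109476.
Step k = 3:
  phi_33 = [rho(3) - phi_21 rho(2) - phi_22 rho(1)] / [1 - phi_21 rho(1) - phi_22 rho(2)]
    numerator   = -0.125 - (0.109476)(0.3715) - (0.352977)(0.1692) = -0.22539411
    denominator = 1 - (0.109476)(0.1692) - (0.352977)(0.3715) = 0.85034579
  phi_33 = -0.22539411 / 0.85034579 = -0.2651.
Therefore phi_{33} = -0.2651.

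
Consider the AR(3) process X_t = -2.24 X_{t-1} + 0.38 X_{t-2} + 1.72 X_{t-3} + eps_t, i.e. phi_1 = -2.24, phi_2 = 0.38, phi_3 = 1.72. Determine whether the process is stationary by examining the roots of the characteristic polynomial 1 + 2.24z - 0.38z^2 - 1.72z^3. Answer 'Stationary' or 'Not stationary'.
\text{Not stationary}

The AR(p) characteristic polynomial is P(z) = 1 + 2.24z - 0.38z^2 - 1.72z^3.
Stationarity requires all roots to lie outside the unit circle, i.e. |z| > 1 for every root.
Degree 3: look for a simple real root z0 first, then factor out (1 - z/z0) and solve the remaining quadratic.
Testing z0 = -0.5: P(-0.5) = 1 + (2.24)(-0.5) + (-0.38)(-0.5)^2 + (-1.72)(-0.5)^3
  = 1 + (-1.12) + (-0.095) + (0.215) = 0.  So z_0 = -0.5 is a root, |z_0| = 0.5.
Divide out the factor (1 + 2 z) = (1 - z/z0) (since 1/z0 = -2):
  P(z) = (1 + 2 z)(1 + (0.24) z + (-0.86) z^2)
  [check: z-coef 0.24 - (-2) = 2.24; z^2-coef -0.86 - (-2)(0.24) = -0.38; z^3-coef -(-2)(-0.86) = -1.72.]
Remaining roots from the quadratic factor 1 + (0.24) z + (-0.86) z^2:
  Set 1 + (0.24) z + (-0.86) z^2 = 0, i.e. a z^2 + b z + c = 0 with a = -0.86, b = 0.24, c = 1.
  Discriminant D = b^2 - 4ac = (0.24)^2 - 4*(-0.86)*1 = 0.0576 - (-3.44) = 3.4976.
  D >= 0, so the roots are real: z = (-b +/- sqrt(D)) / (2a) = (-0.24 +/- 1.870187) / (-1.72).
    z_1 = (-0.24 + 1.870187) / (-1.72) = -0.9478,   |z_1| = 0.9478.
    z_2 = (-0.24 - 1.870187) / (-1.72) = 1.2269,   |z_2| = 1.2269.
Moduli of all roots: 0.5000, 0.9478, 1.2269.
All moduli strictly greater than 1? No.
Verdict: Not stationary.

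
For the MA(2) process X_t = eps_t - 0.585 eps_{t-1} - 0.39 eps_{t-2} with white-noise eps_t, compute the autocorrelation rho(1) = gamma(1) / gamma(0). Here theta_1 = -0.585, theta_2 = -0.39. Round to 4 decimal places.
\rho(1) = -0.2388

For an MA(q) process with theta_0 = 1, the autocovariance is
  gamma(k) = sigma^2 * sum_{i=0..q-k} theta_i * theta_{i+k},
and rho(k) = gamma(k) / gamma(0). Sigma^2 cancels.
  numerator   = (1)*(-0.585) + (-0.585)*(-0.39) = -0.35685.
  denominator = (1)^2 + (-0.585)^2 + (-0.39)^2 = 1.494325.
  rho(1) = -0.35685 / 1.494325 = -0.2388.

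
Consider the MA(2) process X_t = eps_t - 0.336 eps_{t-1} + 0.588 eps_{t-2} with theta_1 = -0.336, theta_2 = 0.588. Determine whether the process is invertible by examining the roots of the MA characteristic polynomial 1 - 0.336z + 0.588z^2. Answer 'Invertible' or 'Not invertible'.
\text{Invertible}

The MA(q) characteristic polynomial is P(z) = 1 - 0.336z + 0.588z^2.
Invertibility requires all roots to lie outside the unit circle, i.e. |z| > 1 for every root.
Set 1 + (-0.336) z + (0.588) z^2 = 0, i.e. a z^2 + b z + c = 0 with a = 0.588, b = -0.336, c = 1.
Discriminant D = b^2 - 4ac = (-0.336)^2 - 4*(0.588)*1 = 0.112896 - (2.352) = -2.239104.
D < 0, so the roots are the complex-conjugate pair z = (-b +/- i sqrt(-D)) / (2a) = 0.2857 +/- 1.2724i.
For a conjugate pair |z|^2 = z * conj(z) = (product of roots) = c/a = 1/(0.588) = 1.70068, so |z| = sqrt(1.70068) = 1.3041 for both roots.
Moduli of all roots: 1.3041, 1.3041.
All moduli strictly greater than 1? Yes.
Verdict: Invertible.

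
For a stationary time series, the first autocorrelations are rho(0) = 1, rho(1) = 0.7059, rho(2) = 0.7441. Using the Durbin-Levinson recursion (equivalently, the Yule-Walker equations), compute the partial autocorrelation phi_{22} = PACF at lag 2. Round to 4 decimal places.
\phi_{22} = 0.4899

The PACF at lag k is phi_{kk}, the last component of the solution
to the Yule-Walker system G_k phi = r_k where
  (G_k)_{ij} = rho(|i - j|), (r_k)_i = rho(i), i,j = 1..k.
Equivalently, Durbin-Levinson gives phi_{kk} iteratively:
  phi_{11} = rho(1)
  phi_{kk} = [rho(k) - sum_{j=1..k-1} phi_{k-1,j} rho(k-j)]
            / [1 - sum_{j=1..k-1} phi_{k-1,j} rho(j)],
  phi_{k,j} = phi_{k-1,j} - phi_{kk} phi_{k-1,k-j},  j = 1..k-1.
Step k = 1:
  phi_11 = rho(1) = 0.7059.
Step k = 2:
  phi_22 = [rho(2) - phi_11 rho(1)] / [1 - phi_11 rho(1)] = [0.7441 - (0.7059)(0.7059)] / [1 - (0.7059)(0.7059)]
         = 0.24580519 / 0.50170519 = 0.4899.
Therefore phi_{22} = 0.4899.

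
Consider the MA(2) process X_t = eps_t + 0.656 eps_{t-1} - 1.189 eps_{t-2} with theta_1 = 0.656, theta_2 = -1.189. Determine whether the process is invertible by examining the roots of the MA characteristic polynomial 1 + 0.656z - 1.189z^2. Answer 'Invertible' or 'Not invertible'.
\text{Not invertible}

The MA(q) characteristic polynomial is P(z) = 1 + 0.656z - 1.189z^2.
Invertibility requires all roots to lie outside the unit circle, i.e. |z| > 1 for every root.
Set 1 + (0.656) z + (-1.189) z^2 = 0, i.e. a z^2 + b z + c = 0 with a = -1.189, b = 0.656, c = 1.
Discriminant D = b^2 - 4ac = (0.656)^2 - 4*(-1.189)*1 = 0.430336 - (-4.756) = 5.186336.
D >= 0, so the roots are real: z = (-b +/- sqrt(D)) / (2a) = (-0.656 +/- 2.277353) / (-2.378).
  z_1 = (-0.656 + 2.277353) / (-2.378) = -0.6818,   |z_1| = 0.6818.
  z_2 = (-0.656 - 2.277353) / (-2.378) = 1.2335,   |z_2| = 1.2335.
Moduli of all roots: 0.6818, 1.2335.
All moduli strictly greater than 1? No.
Verdict: Not invertible.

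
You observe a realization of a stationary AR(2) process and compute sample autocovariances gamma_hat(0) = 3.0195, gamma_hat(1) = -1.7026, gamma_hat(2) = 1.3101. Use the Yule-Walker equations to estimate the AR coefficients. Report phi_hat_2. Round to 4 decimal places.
\hat\phi_{2} = 0.1700

The Yule-Walker equations for an AR(p) process read, in matrix form,
  Gamma_p phi = r_p,   with   (Gamma_p)_{ij} = gamma(|i - j|),
                       (r_p)_i = gamma(i),   i,j = 1..p.
Substitute the sample gammas (Toeplitz matrix and right-hand side of size 2):
  Gamma_p = [[3.0195, -1.7026], [-1.7026, 3.0195]]
  r_p     = [-1.7026, 1.3101]
Written out:
  3.0195 phi_1 - 1.7026 phi_2 = -1.7026
  -1.7026 phi_1 + 3.0195 phi_2 = 1.3101
Solve by Cramer's rule:
  det = gamma(0)^2 - gamma(1)^2 = (3.0195)^2 - (-1.7026)^2 = 9.11738025 - 2.89884676 = 6.21853349
  phi_hat_1 = [gamma(1) gamma(0) - gamma(1) gamma(2)] / det = [(-1.7026)(3.0195) - (-1.7026)(1.3101)] / 6.21853349 = -2.91042444 / 6.21853349 = -0.468
  phi_hat_2 = [gamma(0) gamma(2) - gamma(1)^2] / det = [(3.0195)(1.3101) - (-1.7026)^2] / 6.21853349 = 1.05700019 / 6.21853349 = 0.17
So phi_hat = [-0.4680, 0.1700].
Therefore phi_hat_2 = 0.1700.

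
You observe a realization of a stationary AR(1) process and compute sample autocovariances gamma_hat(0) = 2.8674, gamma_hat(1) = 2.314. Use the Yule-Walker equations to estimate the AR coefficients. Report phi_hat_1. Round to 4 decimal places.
\hat\phi_{1} = 0.8070

The Yule-Walker equations for an AR(p) process read, in matrix form,
  Gamma_p phi = r_p,   with   (Gamma_p)_{ij} = gamma(|i - j|),
                       (r_p)_i = gamma(i),   i,j = 1..p.
Substitute the sample gammas (Toeplitz matrix and right-hand side of size 1):
  Gamma_p = [[2.8674]]
  r_p     = [2.314]
With p = 1 this is the single equation gamma(0) phi_1 = gamma(1):
  phi_hat_1 = gamma(1) / gamma(0) = 2.314 / 2.8674 = 0.8070.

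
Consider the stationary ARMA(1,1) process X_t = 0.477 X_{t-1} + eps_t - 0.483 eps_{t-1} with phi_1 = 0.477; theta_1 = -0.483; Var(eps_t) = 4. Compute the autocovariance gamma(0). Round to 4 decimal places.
\gamma(0) = 4.0002

Multiply the model equation by X_{t-k} and take expectations. With theta_0 = psi_0 = 1 and psi_j the MA(infinity) weights, this gives
  gamma(k) - sum_i phi_i gamma(k-i) = c_k,
  c_k = sigma^2 * sum_{j=k..q} theta_j psi_{j-k}   (c_k = 0 for k > q),
using gamma(-m) = gamma(m).
psi-weights needed (psi_j = theta_j + sum_i phi_i psi_{j-i}):
  psi_1 = theta_1 + phi_1 = -0.483 + (0.477) = -0.006
Right-hand sides:
  c_0 = sigma^2 (1 + theta_1 psi_1) = 4 * (1 + (-0.483)(-0.006)) = 4 * 1.002898 = 4.011592
  c_1 = sigma^2 theta_1 = 4 * (-0.483) = -1.932
  c_2 = 0
Equations for k = 0 and k = 1 (AR order 1):
  gamma(0) = phi_1 gamma(1) + c_0
  gamma(1) = phi_1 gamma(0) + c_1
Substituting the second into the first: gamma(0) (1 - phi_1^2) = c_0 + phi_1 c_1, so
  gamma(0) = (c_0 + phi_1 c_1) / (1 - phi_1^2) = (4.011592 + (0.477)(-1.932)) / (1 - (0.477)^2) = 3.090028 / 0.772471 = 4.000186.
Therefore gamma(0) = 4.0002 (to 4 decimal places).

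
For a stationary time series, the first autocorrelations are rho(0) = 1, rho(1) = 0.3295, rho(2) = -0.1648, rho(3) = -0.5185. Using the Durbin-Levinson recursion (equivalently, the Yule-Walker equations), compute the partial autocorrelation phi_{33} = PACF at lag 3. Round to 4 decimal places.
\phi_{33} = -0.4291

The PACF at lag k is phi_{kk}, the last component of the solution
to the Yule-Walker system G_k phi = r_k where
  (G_k)_{ij} = rho(|i - j|), (r_k)_i = rho(i), i,j = 1..k.
Equivalently, Durbin-Levinson gives phi_{kk} iteratively:
  phi_{11} = rho(1)
  phi_{kk} = [rho(k) - sum_{j=1..k-1} phi_{k-1,j} rho(k-j)]
            / [1 - sum_{j=1..k-1} phi_{k-1,j} rho(j)],
  phi_{k,j} = phi_{k-1,j} - phi_{kk} phi_{k-1,k-j},  j = 1..k-1.
Step k = 1:
  phi_11 = rho(1) = 0.3295.
Step k = 2:
  phi_22 = [rho(2) - phi_11 rho(1)] / [1 - phi_11 rho(1)] = [-0.1648 - (0.3295)(0.3295)] / [1 - (0.3295)(0.3295)]
         = -0.27337025 / 0.89142975 = -0.306665.
  Update: phi_21 = phi_11 - phi_22 phi_11 = 0.3295 - (-0.306665)(0.3295) = 0.430546.
Step k = 3:
  phi_33 = [rho(3) - phi_21 rho(2) - phi_22 rho(1)] / [1 - phi_21 rho(1) - phi_22 rho(2)]
    numerator   = -0.5185 - (0.430546)(-0.1648) - (-0.306665)(0.3295) = -0.34649991
    denominator = 1 - (0.430546)(0.3295) - (-0.306665)(-0.1648) = 0.80759668
  phi_33 = -0.34649991 / 0.80759668 = -0.4291.
Therefore phi_{33} = -0.4291.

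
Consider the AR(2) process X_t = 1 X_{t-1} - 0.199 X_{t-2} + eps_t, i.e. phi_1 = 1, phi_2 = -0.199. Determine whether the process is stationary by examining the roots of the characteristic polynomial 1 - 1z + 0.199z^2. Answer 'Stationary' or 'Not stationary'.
\text{Stationary}

The AR(p) characteristic polynomial is P(z) = 1 - 1z + 0.199z^2.
Stationarity requires all roots to lie outside the unit circle, i.e. |z| > 1 for every root.
Set 1 + (-1) z + (0.199) z^2 = 0, i.e. a z^2 + b z + c = 0 with a = 0.199, b = -1, c = 1.
Discriminant D = b^2 - 4ac = (-1)^2 - 4*(0.199)*1 = 1 - (0.796) = 0.204.
D >= 0, so the roots are real: z = (-b +/- sqrt(D)) / (2a) = (1 +/- 0.451664) / (0.398).
  z_1 = (1 + 0.451664) / (0.398) = 3.6474,   |z_1| = 3.6474.
  z_2 = (1 - 0.451664) / (0.398) = 1.3777,   |z_2| = 1.3777.
Moduli of all roots: 3.6474, 1.3777.
All moduli strictly greater than 1? Yes.
Verdict: Stationary.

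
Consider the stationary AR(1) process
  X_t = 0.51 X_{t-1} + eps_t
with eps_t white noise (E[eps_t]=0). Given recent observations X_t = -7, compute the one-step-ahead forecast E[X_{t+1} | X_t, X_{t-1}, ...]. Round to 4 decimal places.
E[X_{t+1} \mid \mathcal F_t] = -3.5700

For an AR(p) model X_t = c + sum_i phi_i X_{t-i} + eps_t, the
one-step-ahead conditional mean is
  E[X_{t+1} | X_t, ...] = c + sum_i phi_i X_{t+1-i}.
Substitute known values:
  E[X_{t+1} | ...] = (0.51) * (-7)
                   = -3.5700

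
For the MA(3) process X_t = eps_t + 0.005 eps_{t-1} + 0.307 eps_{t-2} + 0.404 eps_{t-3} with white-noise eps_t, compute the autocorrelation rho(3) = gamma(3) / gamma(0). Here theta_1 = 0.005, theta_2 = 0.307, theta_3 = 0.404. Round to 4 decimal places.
\rho(3) = 0.3213

For an MA(q) process with theta_0 = 1, the autocovariance is
  gamma(k) = sigma^2 * sum_{i=0..q-k} theta_i * theta_{i+k},
and rho(k) = gamma(k) / gamma(0). Sigma^2 cancels.
  numerator   = (1)*(0.404) = 0.404.
  denominator = (1)^2 + (0.005)^2 + (0.307)^2 + (0.404)^2 = 1.25749.
  rho(3) = 0.404 / 1.25749 = 0.3213.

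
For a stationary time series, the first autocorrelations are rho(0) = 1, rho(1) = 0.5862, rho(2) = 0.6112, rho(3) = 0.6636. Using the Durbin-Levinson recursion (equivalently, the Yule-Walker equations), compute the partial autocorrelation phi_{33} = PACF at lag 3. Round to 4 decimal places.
\phi_{33} = 0.3881

The PACF at lag k is phi_{kk}, the last component of the solution
to the Yule-Walker system G_k phi = r_k where
  (G_k)_{ij} = rho(|i - j|), (r_k)_i = rho(i), i,j = 1..k.
Equivalently, Durbin-Levinson gives phi_{kk} iteratively:
  phi_{11} = rho(1)
  phi_{kk} = [rho(k) - sum_{j=1..k-1} phi_{k-1,j} rho(k-j)]
            / [1 - sum_{j=1..k-1} phi_{k-1,j} rho(j)],
  phi_{k,j} = phi_{k-1,j} - phi_{kk} phi_{k-1,k-j},  j = 1..k-1.
Step k = 1:
  phi_11 = rho(1) = 0.5862.
Step k = 2:
  phi_22 = [rho(2) - phi_11 rho(1)] / [1 - phi_11 rho(1)] = [0.6112 - (0.5862)(0.5862)] / [1 - (0.5862)(0.5862)]
         = 0.26756956 / 0.65636956 = 0.407651.
  Update: phi_21 = phi_11 - phi_22 phi_11 = 0.5862 - (0.407651)(0.5862) = 0.347235.
Step k = 3:
  phi_33 = [rho(3) - phi_21 rho(2) - phi_22 rho(1)] / [1 - phi_21 rho(1) - phi_22 rho(2)]
    numerator   = 0.6636 - (0.347235)(0.6112) - (0.407651)(0.5862) = 0.21240501
    denominator = 1 - (0.347235)(0.5862) - (0.407651)(0.6112) = 0.54729462
  phi_33 = 0.21240501 / 0.54729462 = 0.3881.
Therefore phi_{33} = 0.3881.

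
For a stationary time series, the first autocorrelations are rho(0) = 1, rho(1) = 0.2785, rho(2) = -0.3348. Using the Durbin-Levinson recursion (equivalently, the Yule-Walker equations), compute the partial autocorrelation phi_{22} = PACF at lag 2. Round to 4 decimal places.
\phi_{22} = -0.4470

The PACF at lag k is phi_{kk}, the last component of the solution
to the Yule-Walker system G_k phi = r_k where
  (G_k)_{ij} = rho(|i - j|), (r_k)_i = rho(i), i,j = 1..k.
Equivalently, Durbin-Levinson gives phi_{kk} iteratively:
  phi_{11} = rho(1)
  phi_{kk} = [rho(k) - sum_{j=1..k-1} phi_{k-1,j} rho(k-j)]
            / [1 - sum_{j=1..k-1} phi_{k-1,j} rho(j)],
  phi_{k,j} = phi_{k-1,j} - phi_{kk} phi_{k-1,k-j},  j = 1..k-1.
Step k = 1:
  phi_11 = rho(1) = 0.2785.
Step k = 2:
  phi_22 = [rho(2) - phi_11 rho(1)] / [1 - phi_11 rho(1)] = [-0.3348 - (0.2785)(0.2785)] / [1 - (0.2785)(0.2785)]
         = -0.41236225 / 0.92243775 = -0.447.
Therefore phi_{22} = -0.4470.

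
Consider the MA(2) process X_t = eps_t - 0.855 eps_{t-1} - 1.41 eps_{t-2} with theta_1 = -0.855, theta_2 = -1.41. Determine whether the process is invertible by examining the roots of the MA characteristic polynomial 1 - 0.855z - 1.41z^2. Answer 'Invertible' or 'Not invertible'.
\text{Not invertible}

The MA(q) characteristic polynomial is P(z) = 1 - 0.855z - 1.41z^2.
Invertibility requires all roots to lie outside the unit circle, i.e. |z| > 1 for every root.
Set 1 + (-0.855) z + (-1.41) z^2 = 0, i.e. a z^2 + b z + c = 0 with a = -1.41, b = -0.855, c = 1.
Discriminant D = b^2 - 4ac = (-0.855)^2 - 4*(-1.41)*1 = 0.731025 - (-5.64) = 6.371025.
D >= 0, so the roots are real: z = (-b +/- sqrt(D)) / (2a) = (0.855 +/- 2.524089) / (-2.82).
  z_1 = (0.855 + 2.524089) / (-2.82) = -1.1983,   |z_1| = 1.1983.
  z_2 = (0.855 - 2.524089) / (-2.82) = 0.5919,   |z_2| = 0.5919.
Moduli of all roots: 1.1983, 0.5919.
All moduli strictly greater than 1? No.
Verdict: Not invertible.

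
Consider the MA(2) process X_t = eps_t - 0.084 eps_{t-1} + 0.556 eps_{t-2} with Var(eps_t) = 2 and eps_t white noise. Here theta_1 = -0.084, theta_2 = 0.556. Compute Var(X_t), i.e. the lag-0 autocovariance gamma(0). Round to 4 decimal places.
\gamma(0) = 2.6324

For an MA(q) process X_t = eps_t + sum_i theta_i eps_{t-i} with
Var(eps_t) = sigma^2, the variance is
  gamma(0) = sigma^2 * (1 + sum_i theta_i^2).
  sum_i theta_i^2 = (-0.084)^2 + (0.556)^2 = 0.007056 + 0.309136 = 0.316192.
  gamma(0) = 2 * (1 + 0.316192) = 2 * 1.316192 = 2.632384, which rounds to 2.6324.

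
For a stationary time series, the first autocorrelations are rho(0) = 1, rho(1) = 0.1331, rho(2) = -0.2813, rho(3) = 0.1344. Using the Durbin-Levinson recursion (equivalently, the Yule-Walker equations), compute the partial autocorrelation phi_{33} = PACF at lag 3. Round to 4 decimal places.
\phi_{33} = 0.2511

The PACF at lag k is phi_{kk}, the last component of the solution
to the Yule-Walker system G_k phi = r_k where
  (G_k)_{ij} = rho(|i - j|), (r_k)_i = rho(i), i,j = 1..k.
Equivalently, Durbin-Levinson gives phi_{kk} iteratively:
  phi_{11} = rho(1)
  phi_{kk} = [rho(k) - sum_{j=1..k-1} phi_{k-1,j} rho(k-j)]
            / [1 - sum_{j=1..k-1} phi_{k-1,j} rho(j)],
  phi_{k,j} = phi_{k-1,j} - phi_{kk} phi_{k-1,k-j},  j = 1..k-1.
Step k = 1:
  phi_11 = rho(1) = 0.1331.
Step k = 2:
  phi_22 = [rho(2) - phi_11 rho(1)] / [1 - phi_11 rho(1)] = [-0.2813 - (0.1331)(0.1331)] / [1 - (0.1331)(0.1331)]
         = -0.29901561 / 0.98228439 = -0.304408.
  Update: phi_21 = phi_11 - phi_22 phi_11 = 0.1331 - (-0.304408)(0.1331) = 0.173617.
Step k = 3:
  phi_33 = [rho(3) - phi_21 rho(2) - phi_22 rho(1)] / [1 - phi_21 rho(1) - phi_22 rho(2)]
    numerator   = 0.1344 - (0.173617)(-0.2813) - (-0.304408)(0.1331) = 0.22375515
    denominator = 1 - (0.173617)(0.1331) - (-0.304408)(-0.2813) = 0.89126153
  phi_33 = 0.22375515 / 0.89126153 = 0.2511.
Therefore phi_{33} = 0.2511.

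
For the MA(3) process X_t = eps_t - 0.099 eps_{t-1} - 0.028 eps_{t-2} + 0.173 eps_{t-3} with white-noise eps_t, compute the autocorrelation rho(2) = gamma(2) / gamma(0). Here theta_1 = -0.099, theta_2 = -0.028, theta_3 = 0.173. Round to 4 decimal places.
\rho(2) = -0.0434

For an MA(q) process with theta_0 = 1, the autocovariance is
  gamma(k) = sigma^2 * sum_{i=0..q-k} theta_i * theta_{i+k},
and rho(k) = gamma(k) / gamma(0). Sigma^2 cancels.
  numerator   = (1)*(-0.028) + (-0.099)*(0.173) = -0.045127.
  denominator = (1)^2 + (-0.099)^2 + (-0.028)^2 + (0.173)^2 = 1.040514.
  rho(2) = -0.045127 / 1.040514 = -0.0434.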